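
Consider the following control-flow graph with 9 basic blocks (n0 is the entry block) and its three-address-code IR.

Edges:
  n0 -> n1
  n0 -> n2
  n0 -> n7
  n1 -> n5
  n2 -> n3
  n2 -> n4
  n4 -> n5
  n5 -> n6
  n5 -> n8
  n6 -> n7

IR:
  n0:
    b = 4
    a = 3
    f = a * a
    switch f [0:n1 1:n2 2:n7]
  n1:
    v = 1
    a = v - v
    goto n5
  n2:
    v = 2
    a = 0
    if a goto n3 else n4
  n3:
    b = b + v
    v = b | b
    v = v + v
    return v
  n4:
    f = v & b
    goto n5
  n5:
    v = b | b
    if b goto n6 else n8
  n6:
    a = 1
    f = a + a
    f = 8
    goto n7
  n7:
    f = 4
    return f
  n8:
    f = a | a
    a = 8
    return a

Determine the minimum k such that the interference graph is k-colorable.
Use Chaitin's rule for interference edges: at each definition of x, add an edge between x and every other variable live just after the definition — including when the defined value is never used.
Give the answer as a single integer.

def/use:
  n0: {a,b,f} / ∅
  n1: {a,v} / ∅
  n2: {a,v} / ∅
  n3: {b,v} / {b,v}
  n4: {f} / {b,v}
  n5: {v} / {b}
  n6: {a,f} / ∅
  n7: {f} / ∅
  n8: {a,f} / {a}

Backward fixpoint:
  n0 li=∅ lo={b}
  n1 li={b} lo={a,b}
  n2 li={b} lo={a,b,v}
  n3 li={b,v} lo=∅
  n4 li={a,b,v} lo={a,b}
  n5 li={a,b} lo={a}
  n6 li=∅ lo=∅
  n7 li=∅ lo=∅
  n8 li={a} lo=∅

Interfere edges:
  a — {b,f,v}
  b — {a,f,v}
  f — {a,b}
  v — {a,b}

Registers:
  lower bound: {a,b,f} mutually conflict ⇒ χ ≥ 3
  3-colouring: r0={a}  r1={b}  r2={f,v}
  χ = 3

Answer: 3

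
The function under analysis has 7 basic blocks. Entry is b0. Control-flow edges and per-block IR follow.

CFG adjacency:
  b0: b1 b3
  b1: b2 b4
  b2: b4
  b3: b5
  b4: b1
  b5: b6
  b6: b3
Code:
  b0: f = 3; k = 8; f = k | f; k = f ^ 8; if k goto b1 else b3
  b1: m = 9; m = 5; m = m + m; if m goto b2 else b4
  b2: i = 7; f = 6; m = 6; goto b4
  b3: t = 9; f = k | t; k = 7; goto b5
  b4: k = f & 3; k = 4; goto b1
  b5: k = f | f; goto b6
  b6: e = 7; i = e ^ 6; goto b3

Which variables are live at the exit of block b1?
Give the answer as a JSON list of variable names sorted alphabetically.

Answer: ["f"]

Working:
Per-block:
  b0 def {f,k} use ∅
  b1 def {m} use ∅
  b2 def {f,i,m} use ∅
  b3 def {f,k,t} use {k}
  b4 def {k} use {f}
  b5 def {k} use {f}
  b6 def {e,i} use ∅

Backward fixpoint:
  b0 li=∅ lo={f,k}
  b1 li={f} lo={f}
  b2 li=∅ lo={f}
  b3 li={k} lo={f}
  b4 li={f} lo={f}
  b5 li={f} lo={k}
  b6 li={k} lo={k}

live-out(b1) = ["f"]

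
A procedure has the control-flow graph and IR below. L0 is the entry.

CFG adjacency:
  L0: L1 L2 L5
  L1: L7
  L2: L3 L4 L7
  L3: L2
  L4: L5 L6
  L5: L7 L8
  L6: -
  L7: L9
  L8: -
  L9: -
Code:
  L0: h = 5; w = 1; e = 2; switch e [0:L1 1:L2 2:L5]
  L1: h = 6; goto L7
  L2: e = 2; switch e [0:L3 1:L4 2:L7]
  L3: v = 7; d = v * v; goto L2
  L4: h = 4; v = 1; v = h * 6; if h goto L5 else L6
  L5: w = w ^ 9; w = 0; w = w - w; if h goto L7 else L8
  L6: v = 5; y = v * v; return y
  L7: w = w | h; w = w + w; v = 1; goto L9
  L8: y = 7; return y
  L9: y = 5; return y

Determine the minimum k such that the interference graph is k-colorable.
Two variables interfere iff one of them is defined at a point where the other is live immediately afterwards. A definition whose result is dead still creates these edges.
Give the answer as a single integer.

Answer: 3

Analysis:
def/use:
  L0: {e,h,w} / ∅
  L1: {h} / ∅
  L2: {e} / ∅
  L3: {d,v} / ∅
  L4: {h,v} / ∅
  L5: {w} / {h,w}
  L6: {v,y} / ∅
  L7: {v,w} / {h,w}
  L8: {y} / ∅
  L9: {y} / ∅

Backward fixpoint:
  L0 li=∅ lo={h,w}
  L1 li={w} lo={h,w}
  L2 li={h,w} lo={h,w}
  L3 li={h,w} lo={h,w}
  L4 li={w} lo={h,w}
  L5 li={h,w} lo={h,w}
  L6 li=∅ lo=∅
  L7 li={h,w} lo=∅
  L8 li=∅ lo=∅
  L9 li=∅ lo=∅

Interference:
  d↔{h,w}
  e↔{h,w}
  h↔{d,e,v,w}
  v↔{h,w}
  w↔{d,e,h,v}
  y↔∅

Colouring:
  clique {d,h,w} ⇒ need ≥ 3
  3-colouring: R0={h,y}  R1={w}  R2={d,e,v}
  χ = 3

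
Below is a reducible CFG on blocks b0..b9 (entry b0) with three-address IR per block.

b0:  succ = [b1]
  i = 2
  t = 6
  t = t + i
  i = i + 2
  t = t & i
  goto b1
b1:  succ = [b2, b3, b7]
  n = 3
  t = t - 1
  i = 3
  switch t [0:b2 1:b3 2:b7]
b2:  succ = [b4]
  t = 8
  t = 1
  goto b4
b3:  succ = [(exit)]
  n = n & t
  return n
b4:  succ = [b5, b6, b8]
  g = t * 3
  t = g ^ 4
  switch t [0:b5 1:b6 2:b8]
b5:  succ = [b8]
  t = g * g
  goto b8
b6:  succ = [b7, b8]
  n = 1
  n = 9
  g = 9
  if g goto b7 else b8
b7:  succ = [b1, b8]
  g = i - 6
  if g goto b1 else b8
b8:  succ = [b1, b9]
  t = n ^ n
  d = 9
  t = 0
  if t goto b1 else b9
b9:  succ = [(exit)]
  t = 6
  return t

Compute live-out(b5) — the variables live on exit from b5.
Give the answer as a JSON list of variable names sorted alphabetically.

Per-block:
  b0: {i,t} / ∅
  b1: {i,n,t} / {t}
  b2: {t} / ∅
  b3: {n} / {n,t}
  b4: {g,t} / {t}
  b5: {t} / {g}
  b6: {g,n} / ∅
  b7: {g} / {i}
  b8: {d,t} / {n}
  b9: {t} / ∅

Live sets:
  b0 li=∅ lo={t}
  b1 li={t} lo={i,n,t}
  b2 li={i,n} lo={i,n,t}
  b3 li={n,t} lo=∅
  b4 li={i,n,t} lo={g,i,n,t}
  b5 li={g,n} lo={n}
  b6 li={i,t} lo={i,n,t}
  b7 li={i,n,t} lo={n,t}
  b8 li={n} lo={t}
  b9 li=∅ lo=∅

live-out(b5) = ["n"]

Answer: ["n"]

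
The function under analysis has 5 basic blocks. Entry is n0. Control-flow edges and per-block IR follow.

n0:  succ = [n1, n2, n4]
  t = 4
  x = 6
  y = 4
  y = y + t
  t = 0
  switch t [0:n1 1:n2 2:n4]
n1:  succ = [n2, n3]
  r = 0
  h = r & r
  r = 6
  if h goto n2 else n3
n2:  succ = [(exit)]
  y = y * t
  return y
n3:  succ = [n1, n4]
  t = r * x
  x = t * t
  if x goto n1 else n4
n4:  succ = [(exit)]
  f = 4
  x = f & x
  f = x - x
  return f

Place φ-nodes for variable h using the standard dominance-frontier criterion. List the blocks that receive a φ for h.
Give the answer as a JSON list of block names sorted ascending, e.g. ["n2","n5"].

idom tree: n1←n0 n2←n0 n3←n1 n4←n0
Dom at joins:
  n1: preds {n0,n3}: {n0} ∩ {n0,n1,n3} = {n0}; idom=n0
  n2: preds {n0,n1}: {n0} ∩ {n0,n1} = {n0}; idom=n0
  n4: preds {n0,n3}: {n0} ∩ {n0,n1,n3} = {n0}; idom=n0

DF walk-up:
  join n1 pred n0: · stop@n0
  join n1 pred n3: n3→n1 stop@n0
  join n2 pred n0: · stop@n0
  join n2 pred n1: n1 stop@n0
  join n4 pred n0: · stop@n0
  join n4 pred n3: n3→n1 stop@n0
  DF(n0)=∅
  DF(n1)={n1,n2,n4}
  DF(n2)=∅
  DF(n3)={n1,n4}
  DF(n4)=∅

φ for h: defs {n1}
  DF⁺ = {n1,n2,n4}

Answer: ["n1", "n2", "n4"]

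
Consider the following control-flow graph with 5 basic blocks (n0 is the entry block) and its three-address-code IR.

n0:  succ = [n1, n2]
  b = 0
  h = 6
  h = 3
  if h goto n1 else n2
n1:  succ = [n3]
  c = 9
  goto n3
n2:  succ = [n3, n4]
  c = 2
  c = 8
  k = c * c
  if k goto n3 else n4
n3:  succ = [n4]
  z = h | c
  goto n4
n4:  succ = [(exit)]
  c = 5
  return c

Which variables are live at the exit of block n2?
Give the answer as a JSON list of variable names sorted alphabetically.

Answer: ["c", "h"]

Derivation:
Per-block:
  n0: def={b,h} ue=∅
  n1: def={c} ue=∅
  n2: def={c,k} ue=∅
  n3: def={z} ue={c,h}
  n4: def={c} ue=∅

Liveness:
  n0: in=∅ out={h}
  n1: in={h} out={c,h}
  n2: in={h} out={c,h}
  n3: in={c,h} out=∅
  n4: in=∅ out=∅

live-out(n2) = ["c", "h"]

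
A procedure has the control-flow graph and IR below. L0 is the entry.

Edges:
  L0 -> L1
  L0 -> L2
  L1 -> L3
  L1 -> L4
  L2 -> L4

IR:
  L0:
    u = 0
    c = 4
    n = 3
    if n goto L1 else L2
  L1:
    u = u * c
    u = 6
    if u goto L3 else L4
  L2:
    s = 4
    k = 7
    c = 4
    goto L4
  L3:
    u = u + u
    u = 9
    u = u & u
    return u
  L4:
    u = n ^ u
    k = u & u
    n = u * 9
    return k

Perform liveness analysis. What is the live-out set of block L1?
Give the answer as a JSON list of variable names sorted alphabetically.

Answer: ["n", "u"]

Derivation:
Per-block:
  L0: def={c,n,u} ue=∅
  L1: def={u} ue={c,u}
  L2: def={c,k,s} ue=∅
  L3: def={u} ue={u}
  L4: def={k,n,u} ue={n,u}

Live sets:
  L0: in=∅ out={c,n,u}
  L1: in={c,n,u} out={n,u}
  L2: in={n,u} out={n,u}
  L3: in={u} out=∅
  L4: in={n,u} out=∅

live-out(L1) = ["n", "u"]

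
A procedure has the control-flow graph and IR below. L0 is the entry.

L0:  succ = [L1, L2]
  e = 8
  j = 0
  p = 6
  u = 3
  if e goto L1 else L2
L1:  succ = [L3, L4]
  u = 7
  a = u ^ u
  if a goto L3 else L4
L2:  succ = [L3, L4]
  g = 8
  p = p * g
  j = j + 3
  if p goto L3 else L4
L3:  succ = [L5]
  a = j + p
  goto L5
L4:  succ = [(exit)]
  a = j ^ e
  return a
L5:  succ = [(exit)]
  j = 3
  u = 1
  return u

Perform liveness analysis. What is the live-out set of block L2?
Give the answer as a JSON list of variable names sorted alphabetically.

def/use:
  L0 def {e,j,p,u} use ∅
  L1 def {a,u} use ∅
  L2 def {g,j,p} use {j,p}
  L3 def {a} use {j,p}
  L4 def {a} use {e,j}
  L5 def {j,u} use ∅

Backward fixpoint:
  L0 li=∅ lo={e,j,p}
  L1 li={e,j,p} lo={e,j,p}
  L2 li={e,j,p} lo={e,j,p}
  L3 li={j,p} lo=∅
  L4 li={e,j} lo=∅
  L5 li=∅ lo=∅

live-out(L2) = ["e", "j", "p"]

Answer: ["e", "j", "p"]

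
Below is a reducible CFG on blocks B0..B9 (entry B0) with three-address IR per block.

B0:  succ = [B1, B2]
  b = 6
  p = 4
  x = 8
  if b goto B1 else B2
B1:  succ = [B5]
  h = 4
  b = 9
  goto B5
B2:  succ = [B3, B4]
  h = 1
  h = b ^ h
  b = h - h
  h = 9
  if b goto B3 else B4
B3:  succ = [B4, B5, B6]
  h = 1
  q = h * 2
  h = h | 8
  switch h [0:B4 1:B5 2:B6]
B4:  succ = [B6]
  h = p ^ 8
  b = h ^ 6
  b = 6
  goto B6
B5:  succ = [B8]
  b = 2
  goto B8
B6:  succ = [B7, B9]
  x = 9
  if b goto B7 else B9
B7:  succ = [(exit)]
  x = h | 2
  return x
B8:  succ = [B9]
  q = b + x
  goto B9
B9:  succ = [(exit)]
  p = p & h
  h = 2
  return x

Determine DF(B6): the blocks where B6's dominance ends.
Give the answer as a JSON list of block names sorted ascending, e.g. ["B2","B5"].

idom tree: B1←B0 B2←B0 B3←B2 B4←B2 B5←B0 B6←B2 B7←B6 B8←B5 B9←B0
Dom at joins:
  B4: preds {B2,B3}: {B0,B2} ∩ {B0,B2,B3} = {B0,B2}; idom=B2
  B5: preds {B1,B3}: {B0,B1} ∩ {B0,B2,B3} = {B0}; idom=B0
  B6: preds {B3,B4}: {B0,B2,B3} ∩ {B0,B2,B4} = {B0,B2}; idom=B2
  B9: preds {B6,B8}: {B0,B2,B6} ∩ {B0,B5,B8} = {B0}; idom=B0

DF walk-up:
  B4←B2: walk · to B2
  B4←B3: walk B3 to B2
  B5←B1: walk B1 to B0
  B5←B3: walk B3→B2 to B0
  B6←B3: walk B3 to B2
  B6←B4: walk B4 to B2
  B9←B6: walk B6→B2 to B0
  B9←B8: walk B8→B5 to B0
  B0 → ∅
  B1 → {B5}
  B2 → {B5,B9}
  B3 → {B4,B5,B6}
  B4 → {B6}
  B5 → {B9}
  B6 → {B9}
  B7 → ∅
  B8 → {B9}
  B9 → ∅

DF(B6) = ["B9"]

Answer: ["B9"]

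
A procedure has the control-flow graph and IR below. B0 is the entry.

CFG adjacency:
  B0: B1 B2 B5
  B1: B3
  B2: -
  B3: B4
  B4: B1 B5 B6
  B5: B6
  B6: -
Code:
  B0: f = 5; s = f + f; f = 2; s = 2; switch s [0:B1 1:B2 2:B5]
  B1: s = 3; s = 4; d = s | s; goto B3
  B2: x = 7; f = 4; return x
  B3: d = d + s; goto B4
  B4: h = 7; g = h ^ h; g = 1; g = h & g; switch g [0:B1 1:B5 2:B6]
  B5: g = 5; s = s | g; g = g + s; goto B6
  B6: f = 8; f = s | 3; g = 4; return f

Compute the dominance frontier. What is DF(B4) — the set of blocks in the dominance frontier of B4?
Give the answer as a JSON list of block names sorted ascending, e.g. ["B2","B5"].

idom tree: B1←B0 B2←B0 B3←B1 B4←B3 B5←B0 B6←B0
Dom∩ at merges:
  B1: preds {B0,B4}: {B0} ∩ {B0,B1,B3,B4} = {B0}; idom=B0
  B5: preds {B0,B4}: {B0} ∩ {B0,B1,B3,B4} = {B0}; idom=B0
  B6: preds {B4,B5}: {B0,B1,B3,B4} ∩ {B0,B5} = {B0}; idom=B0

DF walk-up:
  join B1 pred B0: · stop@B0
  join B1 pred B4: B4→B3→B1 stop@B0
  join B5 pred B0: · stop@B0
  join B5 pred B4: B4→B3→B1 stop@B0
  join B6 pred B4: B4→B3→B1 stop@B0
  join B6 pred B5: B5 stop@B0
  B0: DF=∅
  B1: DF={B1,B5,B6}
  B2: DF=∅
  B3: DF={B1,B5,B6}
  B4: DF={B1,B5,B6}
  B5: DF={B6}
  B6: DF=∅

DF(B4) = ["B1", "B5", "B6"]

Answer: ["B1", "B5", "B6"]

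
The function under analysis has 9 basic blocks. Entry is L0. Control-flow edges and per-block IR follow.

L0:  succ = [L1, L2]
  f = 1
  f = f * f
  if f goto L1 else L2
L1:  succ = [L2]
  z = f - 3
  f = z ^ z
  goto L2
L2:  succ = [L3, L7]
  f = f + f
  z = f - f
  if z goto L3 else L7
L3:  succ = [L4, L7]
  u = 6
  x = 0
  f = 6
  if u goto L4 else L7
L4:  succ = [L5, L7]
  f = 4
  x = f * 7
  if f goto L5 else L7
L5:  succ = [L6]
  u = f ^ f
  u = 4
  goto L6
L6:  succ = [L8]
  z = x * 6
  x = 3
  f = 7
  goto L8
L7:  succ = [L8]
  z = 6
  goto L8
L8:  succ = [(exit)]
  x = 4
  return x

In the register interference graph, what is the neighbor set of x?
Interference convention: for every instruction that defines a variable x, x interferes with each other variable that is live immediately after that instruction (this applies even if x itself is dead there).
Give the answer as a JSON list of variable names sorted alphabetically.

def/use:
  L0: {f} / ∅
  L1: {f,z} / {f}
  L2: {f,z} / {f}
  L3: {f,u,x} / ∅
  L4: {f,x} / ∅
  L5: {u} / {f}
  L6: {f,x,z} / {x}
  L7: {z} / ∅
  L8: {x} / ∅

Live sets:
  live L0: ∅→{f}
  live L1: {f}→{f}
  live L2: {f}→∅
  live L3: ∅→∅
  live L4: ∅→{f,x}
  live L5: {f,x}→{x}
  live L6: {x}→∅
  live L7: ∅→∅
  live L8: ∅→∅

Conflict graph:
  f↔{u,x}
  u↔{f,x}
  x↔{f,u}
  z↔∅

N(x) = ["f", "u"]

Answer: ["f", "u"]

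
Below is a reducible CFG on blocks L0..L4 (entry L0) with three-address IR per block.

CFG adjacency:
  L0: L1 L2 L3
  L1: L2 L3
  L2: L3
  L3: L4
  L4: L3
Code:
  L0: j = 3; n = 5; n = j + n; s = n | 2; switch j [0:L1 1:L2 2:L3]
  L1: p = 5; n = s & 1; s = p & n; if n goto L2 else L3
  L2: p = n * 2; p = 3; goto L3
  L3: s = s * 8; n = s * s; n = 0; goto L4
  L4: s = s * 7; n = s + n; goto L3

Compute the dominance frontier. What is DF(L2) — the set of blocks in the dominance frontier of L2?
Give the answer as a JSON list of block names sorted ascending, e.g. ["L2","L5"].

idom tree: L1←L0 L2←L0 L3←L0 L4←L3
Dom∩ at merges:
  L2: preds {L0,L1}: {L0} ∩ {L0,L1} = {L0}; idom=L0
  L3: preds {L0,L1,L2,L4}: {L0} ∩ {L0,L1} ∩ {L0,L2} ∩ {L0,L3,L4} = {L0}; idom=L0

DF walk-up:
  L2←L0: walk · to L0
  L2←L1: walk L1 to L0
  L3←L0: walk · to L0
  L3←L1: walk L1 to L0
  L3←L2: walk L2 to L0
  L3←L4: walk L4→L3 to L0
  DF(L0)=∅
  DF(L1)={L2,L3}
  DF(L2)={L3}
  DF(L3)={L3}
  DF(L4)={L3}

DF(L2) = ["L3"]

Answer: ["L3"]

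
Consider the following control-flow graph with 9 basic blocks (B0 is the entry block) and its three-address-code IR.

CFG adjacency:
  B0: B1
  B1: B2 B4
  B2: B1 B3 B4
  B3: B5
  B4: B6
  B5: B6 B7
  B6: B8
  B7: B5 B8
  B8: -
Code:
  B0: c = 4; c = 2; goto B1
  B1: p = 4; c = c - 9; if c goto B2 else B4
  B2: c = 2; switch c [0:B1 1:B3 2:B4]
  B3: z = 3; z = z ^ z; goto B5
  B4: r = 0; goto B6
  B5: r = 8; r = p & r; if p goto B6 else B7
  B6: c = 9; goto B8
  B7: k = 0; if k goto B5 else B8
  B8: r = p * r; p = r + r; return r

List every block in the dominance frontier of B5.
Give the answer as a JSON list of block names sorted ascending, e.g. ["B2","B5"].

idom tree: B1←B0 B2←B1 B3←B2 B4←B1 B5←B3 B6←B1 B7←B5 B8←B1
Dom∩ at merges:
  B1: preds {B0,B2}: {B0} ∩ {B0,B1,B2} = {B0}; idom=B0
  B4: preds {B1,B2}: {B0,B1} ∩ {B0,B1,B2} = {B0,B1}; idom=B1
  B5: preds {B3,B7}: {B0,B1,B2,B3} ∩ {B0,B1,B2,B3,B5,B7} = {B0,B1,B2,B3}; idom=B3
  B6: preds {B4,B5}: {B0,B1,B4} ∩ {B0,B1,B2,B3,B5} = {B0,B1}; idom=B1
  B8: preds {B6,B7}: {B0,B1,B6} ∩ {B0,B1,B2,B3,B5,B7} = {B0,B1}; idom=B1

DF walk-up:
  B1←B0: walk · to B0
  B1←B2: walk B2→B1 to B0
  B4←B1: walk · to B1
  B4←B2: walk B2 to B1
  B5←B3: walk · to B3
  B5←B7: walk B7→B5 to B3
  B6←B4: walk B4 to B1
  B6←B5: walk B5→B3→B2 to B1
  B8←B6: walk B6 to B1
  B8←B7: walk B7→B5→B3→B2 to B1
  DF(B0)=∅
  DF(B1)={B1}
  DF(B2)={B1,B4,B6,B8}
  DF(B3)={B6,B8}
  DF(B4)={B6}
  DF(B5)={B5,B6,B8}
  DF(B6)={B8}
  DF(B7)={B5,B8}
  DF(B8)=∅

DF(B5) = ["B5", "B6", "B8"]

Answer: ["B5", "B6", "B8"]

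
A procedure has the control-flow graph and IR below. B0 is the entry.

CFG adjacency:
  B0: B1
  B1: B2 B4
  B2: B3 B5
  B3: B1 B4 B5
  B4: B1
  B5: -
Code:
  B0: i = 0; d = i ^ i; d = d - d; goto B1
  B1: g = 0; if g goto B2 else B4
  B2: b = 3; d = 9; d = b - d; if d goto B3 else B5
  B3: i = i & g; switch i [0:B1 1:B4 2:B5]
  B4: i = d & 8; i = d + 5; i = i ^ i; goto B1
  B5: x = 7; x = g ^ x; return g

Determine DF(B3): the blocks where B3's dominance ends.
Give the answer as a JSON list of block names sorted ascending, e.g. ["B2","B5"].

Answer: ["B1", "B4", "B5"]

Working:
idom tree: B1←B0 B2←B1 B3←B2 B4←B1 B5←B2
Join-block Dom:
  B1: preds {B0,B3,B4}: {B0} ∩ {B0,B1,B2,B3} ∩ {B0,B1,B4} = {B0}; idom=B0
  B4: preds {B1,B3}: {B0,B1} ∩ {B0,B1,B2,B3} = {B0,B1}; idom=B1
  B5: preds {B2,B3}: {B0,B1,B2} ∩ {B0,B1,B2,B3} = {B0,B1,B2}; idom=B2

DF walk-up:
  join B1 pred B0: · stop@B0
  join B1 pred B3: B3→B2→B1 stop@B0
  join B1 pred B4: B4→B1 stop@B0
  join B4 pred B1: · stop@B1
  join B4 pred B3: B3→B2 stop@B1
  join B5 pred B2: · stop@B2
  join B5 pred B3: B3 stop@B2
  DF(B0)=∅
  DF(B1)={B1}
  DF(B2)={B1,B4}
  DF(B3)={B1,B4,B5}
  DF(B4)={B1}
  DF(B5)=∅

DF(B3) = ["B1", "B4", "B5"]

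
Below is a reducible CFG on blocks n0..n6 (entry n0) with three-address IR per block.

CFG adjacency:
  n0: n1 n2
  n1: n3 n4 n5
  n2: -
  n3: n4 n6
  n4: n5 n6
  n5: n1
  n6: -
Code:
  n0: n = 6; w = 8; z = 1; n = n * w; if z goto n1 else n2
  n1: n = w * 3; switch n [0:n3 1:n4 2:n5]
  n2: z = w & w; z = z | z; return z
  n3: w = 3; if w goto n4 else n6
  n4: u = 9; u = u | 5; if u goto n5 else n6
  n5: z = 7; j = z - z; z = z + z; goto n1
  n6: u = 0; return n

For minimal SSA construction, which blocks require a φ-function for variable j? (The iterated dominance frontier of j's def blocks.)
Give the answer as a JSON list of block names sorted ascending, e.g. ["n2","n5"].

idom tree: n1←n0 n2←n0 n3←n1 n4←n1 n5←n1 n6←n1
Dom at joins:
  n1: preds {n0,n5}: {n0} ∩ {n0,n1,n5} = {n0}; idom=n0
  n4: preds {n1,n3}: {n0,n1} ∩ {n0,n1,n3} = {n0,n1}; idom=n1
  n5: preds {n1,n4}: {n0,n1} ∩ {n0,n1,n4} = {n0,n1}; idom=n1
  n6: preds {n3,n4}: {n0,n1,n3} ∩ {n0,n1,n4} = {n0,n1}; idom=n1

DF derivation:
  n1←n0: walk · to n0
  n1←n5: walk n5→n1 to n0
  n4←n1: walk · to n1
  n4←n3: walk n3 to n1
  n5←n1: walk · to n1
  n5←n4: walk n4 to n1
  n6←n3: walk n3 to n1
  n6←n4: walk n4 to n1
  n0: DF=∅
  n1: DF={n1}
  n2: DF=∅
  n3: DF={n4,n6}
  n4: DF={n5,n6}
  n5: DF={n1}
  n6: DF=∅

φ for j: defs {n5}
  DF⁺ = {n1}

Answer: ["n1"]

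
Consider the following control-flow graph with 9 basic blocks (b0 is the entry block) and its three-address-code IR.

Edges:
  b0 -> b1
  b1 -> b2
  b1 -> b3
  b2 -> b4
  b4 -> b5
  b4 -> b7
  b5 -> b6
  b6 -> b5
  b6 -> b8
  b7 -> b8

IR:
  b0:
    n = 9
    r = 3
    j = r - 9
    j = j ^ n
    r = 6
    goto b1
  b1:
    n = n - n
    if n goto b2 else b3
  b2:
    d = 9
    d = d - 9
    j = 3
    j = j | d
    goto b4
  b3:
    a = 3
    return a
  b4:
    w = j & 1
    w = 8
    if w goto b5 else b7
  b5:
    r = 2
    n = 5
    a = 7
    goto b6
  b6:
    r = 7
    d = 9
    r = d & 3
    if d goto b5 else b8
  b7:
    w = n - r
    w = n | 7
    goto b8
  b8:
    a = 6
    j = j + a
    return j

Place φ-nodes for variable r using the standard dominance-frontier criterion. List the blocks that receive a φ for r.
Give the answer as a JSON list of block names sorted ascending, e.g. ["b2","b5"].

idom tree: b1←b0 b2←b1 b3←b1 b4←b2 b5←b4 b6←b5 b7←b4 b8←b4
Dom at joins:
  b5: preds {b4,b6}: {b0,b1,b2,b4} ∩ {b0,b1,b2,b4,b5,b6} = {b0,b1,b2,b4}; idom=b4
  b8: preds {b6,b7}: {b0,b1,b2,b4,b5,b6} ∩ {b0,b1,b2,b4,b7} = {b0,b1,b2,b4}; idom=b4

DF walk-up:
  join b5 pred b4: · stop@b4
  join b5 pred b6: b6→b5 stop@b4
  join b8 pred b6: b6→b5 stop@b4
  join b8 pred b7: b7 stop@b4
  b0 → ∅
  b1 → ∅
  b2 → ∅
  b3 → ∅
  b4 → ∅
  b5 → {b5,b8}
  b6 → {b5,b8}
  b7 → {b8}
  b8 → ∅

φ for r: defs {b0,b5,b6}
  DF⁺ = {b5,b8}

Answer: ["b5", "b8"]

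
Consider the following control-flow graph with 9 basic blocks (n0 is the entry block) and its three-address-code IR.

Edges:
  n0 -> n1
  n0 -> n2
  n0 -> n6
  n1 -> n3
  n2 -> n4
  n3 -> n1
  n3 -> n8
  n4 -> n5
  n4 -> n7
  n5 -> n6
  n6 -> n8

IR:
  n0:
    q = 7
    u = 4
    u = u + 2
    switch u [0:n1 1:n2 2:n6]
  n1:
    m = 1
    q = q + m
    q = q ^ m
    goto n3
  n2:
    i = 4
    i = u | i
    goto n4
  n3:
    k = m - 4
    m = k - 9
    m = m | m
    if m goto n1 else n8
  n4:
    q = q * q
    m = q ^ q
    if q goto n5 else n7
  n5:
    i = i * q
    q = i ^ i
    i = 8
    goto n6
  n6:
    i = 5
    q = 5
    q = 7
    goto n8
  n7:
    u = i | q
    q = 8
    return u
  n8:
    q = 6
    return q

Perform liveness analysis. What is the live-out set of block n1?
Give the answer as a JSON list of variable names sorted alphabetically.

Per-block:
  n0: {q,u} / ∅
  n1: {m,q} / {q}
  n2: {i} / {u}
  n3: {k,m} / {m}
  n4: {m,q} / {q}
  n5: {i,q} / {i,q}
  n6: {i,q} / ∅
  n7: {q,u} / {i,q}
  n8: {q} / ∅

Backward fixpoint:
  n0 li=∅ lo={q,u}
  n1 li={q} lo={m,q}
  n2 li={q,u} lo={i,q}
  n3 li={m,q} lo={q}
  n4 li={i,q} lo={i,q}
  n5 li={i,q} lo=∅
  n6 li=∅ lo=∅
  n7 li={i,q} lo=∅
  n8 li=∅ lo=∅

live-out(n1) = ["m", "q"]

Answer: ["m", "q"]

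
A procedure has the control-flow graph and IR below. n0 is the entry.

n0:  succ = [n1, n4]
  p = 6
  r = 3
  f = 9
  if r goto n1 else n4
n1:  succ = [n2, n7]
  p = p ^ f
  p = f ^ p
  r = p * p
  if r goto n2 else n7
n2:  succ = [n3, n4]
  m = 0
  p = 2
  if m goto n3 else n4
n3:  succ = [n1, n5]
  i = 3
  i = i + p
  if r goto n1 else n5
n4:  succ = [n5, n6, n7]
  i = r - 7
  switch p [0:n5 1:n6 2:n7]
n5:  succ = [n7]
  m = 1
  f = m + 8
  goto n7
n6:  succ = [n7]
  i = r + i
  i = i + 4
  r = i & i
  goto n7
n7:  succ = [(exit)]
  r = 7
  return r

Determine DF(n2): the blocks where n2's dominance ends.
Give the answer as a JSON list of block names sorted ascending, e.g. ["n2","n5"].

idom tree: n1←n0 n2←n1 n3←n2 n4←n0 n5←n0 n6←n4 n7←n0
Dom∩ at merges:
  n1: preds {n0,n3}: {n0} ∩ {n0,n1,n2,n3} = {n0}; idom=n0
  n4: preds {n0,n2}: {n0} ∩ {n0,n1,n2} = {n0}; idom=n0
  n5: preds {n3,n4}: {n0,n1,n2,n3} ∩ {n0,n4} = {n0}; idom=n0
  n7: preds {n1,n4,n5,n6}: {n0,n1} ∩ {n0,n4} ∩ {n0,n5} ∩ {n0,n4,n6} = {n0}; idom=n0

DF walk-up:
  n1←n0: walk · to n0
  n1←n3: walk n3→n2→n1 to n0
  n4←n0: walk · to n0
  n4←n2: walk n2→n1 to n0
  n5←n3: walk n3→n2→n1 to n0
  n5←n4: walk n4 to n0
  n7←n1: walk n1 to n0
  n7←n4: walk n4 to n0
  n7←n5: walk n5 to n0
  n7←n6: walk n6→n4 to n0
  n0: DF=∅
  n1: DF={n1,n4,n5,n7}
  n2: DF={n1,n4,n5}
  n3: DF={n1,n5}
  n4: DF={n5,n7}
  n5: DF={n7}
  n6: DF={n7}
  n7: DF=∅

DF(n2) = ["n1", "n4", "n5"]

Answer: ["n1", "n4", "n5"]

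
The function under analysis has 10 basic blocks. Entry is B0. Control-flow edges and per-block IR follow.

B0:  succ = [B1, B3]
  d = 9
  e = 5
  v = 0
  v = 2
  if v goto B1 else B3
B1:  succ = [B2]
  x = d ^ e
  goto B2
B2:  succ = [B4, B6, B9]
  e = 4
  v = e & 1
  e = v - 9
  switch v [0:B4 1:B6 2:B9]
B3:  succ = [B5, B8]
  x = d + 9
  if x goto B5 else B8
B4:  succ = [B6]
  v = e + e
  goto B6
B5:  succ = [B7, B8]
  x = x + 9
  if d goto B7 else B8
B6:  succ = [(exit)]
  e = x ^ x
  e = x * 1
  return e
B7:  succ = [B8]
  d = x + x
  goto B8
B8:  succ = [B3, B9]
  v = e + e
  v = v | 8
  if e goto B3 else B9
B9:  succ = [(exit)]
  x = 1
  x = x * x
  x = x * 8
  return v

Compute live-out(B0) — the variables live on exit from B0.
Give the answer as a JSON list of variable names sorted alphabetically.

Block summaries:
  B0: def={d,e,v} ue=∅
  B1: def={x} ue={d,e}
  B2: def={e,v} ue=∅
  B3: def={x} ue={d}
  B4: def={v} ue={e}
  B5: def={x} ue={d,x}
  B6: def={e} ue={x}
  B7: def={d} ue={x}
  B8: def={v} ue={e}
  B9: def={x} ue={v}

Liveness:
  live B0: ∅→{d,e}
  live B1: {d,e}→{x}
  live B2: {x}→{e,v,x}
  live B3: {d,e}→{d,e,x}
  live B4: {e,x}→{x}
  live B5: {d,e,x}→{d,e,x}
  live B6: {x}→∅
  live B7: {e,x}→{d,e}
  live B8: {d,e}→{d,e,v}
  live B9: {v}→∅

live-out(B0) = ["d", "e"]

Answer: ["d", "e"]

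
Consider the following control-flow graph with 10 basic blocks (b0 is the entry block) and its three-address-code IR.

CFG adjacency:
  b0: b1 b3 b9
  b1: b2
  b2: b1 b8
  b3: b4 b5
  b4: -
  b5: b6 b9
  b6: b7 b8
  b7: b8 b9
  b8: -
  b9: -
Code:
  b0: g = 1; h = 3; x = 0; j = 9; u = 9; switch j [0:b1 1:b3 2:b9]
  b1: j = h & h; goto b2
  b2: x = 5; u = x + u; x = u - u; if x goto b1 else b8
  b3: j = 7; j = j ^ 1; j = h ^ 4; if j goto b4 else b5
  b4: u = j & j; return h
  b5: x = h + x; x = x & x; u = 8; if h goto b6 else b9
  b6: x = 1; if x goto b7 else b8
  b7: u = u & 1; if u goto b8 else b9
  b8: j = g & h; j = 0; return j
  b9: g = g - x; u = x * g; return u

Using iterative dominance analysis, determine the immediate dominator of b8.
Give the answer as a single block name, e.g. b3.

idom tree: b1←b0 b2←b1 b3←b0 b4←b3 b5←b3 b6←b5 b7←b6 b8←b0 b9←b0
Dom at joins:
  b1: preds {b0,b2}: {b0} ∩ {b0,b1,b2} = {b0}; idom=b0
  b8: preds {b2,b6,b7}: {b0,b1,b2} ∩ {b0,b3,b5,b6} ∩ {b0,b3,b5,b6,b7} = {b0}; idom=b0
  b9: preds {b0,b5,b7}: {b0} ∩ {b0,b3,b5} ∩ {b0,b3,b5,b6,b7} = {b0}; idom=b0

idom(b8) = b0

Answer: b0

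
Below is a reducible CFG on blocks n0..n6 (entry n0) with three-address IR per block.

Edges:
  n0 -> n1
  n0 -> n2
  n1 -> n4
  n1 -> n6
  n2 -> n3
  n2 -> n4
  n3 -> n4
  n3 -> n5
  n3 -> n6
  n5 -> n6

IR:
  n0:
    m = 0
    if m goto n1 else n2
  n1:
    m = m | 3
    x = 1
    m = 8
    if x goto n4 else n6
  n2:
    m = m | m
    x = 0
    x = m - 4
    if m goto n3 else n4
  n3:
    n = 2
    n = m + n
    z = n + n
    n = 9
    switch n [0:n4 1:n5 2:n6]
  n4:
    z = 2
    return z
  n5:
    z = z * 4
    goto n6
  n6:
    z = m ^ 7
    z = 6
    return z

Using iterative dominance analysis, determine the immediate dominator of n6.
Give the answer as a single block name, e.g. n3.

idom tree: n1←n0 n2←n0 n3←n2 n4←n0 n5←n3 n6←n0
Join-block Dom:
  n4: preds {n1,n2,n3}: {n0,n1} ∩ {n0,n2} ∩ {n0,n2,n3} = {n0}; idom=n0
  n6: preds {n1,n3,n5}: {n0,n1} ∩ {n0,n2,n3} ∩ {n0,n2,n3,n5} = {n0}; idom=n0

idom(n6) = n0

Answer: n0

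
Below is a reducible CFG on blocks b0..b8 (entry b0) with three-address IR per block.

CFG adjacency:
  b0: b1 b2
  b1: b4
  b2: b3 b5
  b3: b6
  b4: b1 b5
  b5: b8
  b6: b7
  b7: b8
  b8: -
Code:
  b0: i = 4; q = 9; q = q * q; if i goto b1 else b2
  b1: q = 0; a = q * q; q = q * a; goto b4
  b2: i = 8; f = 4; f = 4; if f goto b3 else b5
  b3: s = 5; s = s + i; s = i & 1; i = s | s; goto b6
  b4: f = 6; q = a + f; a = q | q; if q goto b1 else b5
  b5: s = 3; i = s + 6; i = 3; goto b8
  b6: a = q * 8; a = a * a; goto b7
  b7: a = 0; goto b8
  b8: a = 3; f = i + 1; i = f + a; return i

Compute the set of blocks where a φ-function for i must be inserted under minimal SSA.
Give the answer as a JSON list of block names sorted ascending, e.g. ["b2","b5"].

idom tree: b1←b0 b2←b0 b3←b2 b4←b1 b5←b0 b6←b3 b7←b6 b8←b0
Dom∩ at merges:
  b1: preds {b0,b4}: {b0} ∩ {b0,b1,b4} = {b0}; idom=b0
  b5: preds {b2,b4}: {b0,b2} ∩ {b0,b1,b4} = {b0}; idom=b0
  b8: preds {b5,b7}: {b0,b5} ∩ {b0,b2,b3,b6,b7} = {b0}; idom=b0

DF derivation:
  b1←b0: walk · to b0
  b1←b4: walk b4→b1 to b0
  b5←b2: walk b2 to b0
  b5←b4: walk b4→b1 to b0
  b8←b5: walk b5 to b0
  b8←b7: walk b7→b6→b3→b2 to b0
  DF(b0)=∅
  DF(b1)={b1,b5}
  DF(b2)={b5,b8}
  DF(b3)={b8}
  DF(b4)={b1,b5}
  DF(b5)={b8}
  DF(b6)={b8}
  DF(b7)={b8}
  DF(b8)=∅

φ for i: defs {b0,b2,b3,b5,b8}
  DF⁺ = {b5,b8}

Answer: ["b5", "b8"]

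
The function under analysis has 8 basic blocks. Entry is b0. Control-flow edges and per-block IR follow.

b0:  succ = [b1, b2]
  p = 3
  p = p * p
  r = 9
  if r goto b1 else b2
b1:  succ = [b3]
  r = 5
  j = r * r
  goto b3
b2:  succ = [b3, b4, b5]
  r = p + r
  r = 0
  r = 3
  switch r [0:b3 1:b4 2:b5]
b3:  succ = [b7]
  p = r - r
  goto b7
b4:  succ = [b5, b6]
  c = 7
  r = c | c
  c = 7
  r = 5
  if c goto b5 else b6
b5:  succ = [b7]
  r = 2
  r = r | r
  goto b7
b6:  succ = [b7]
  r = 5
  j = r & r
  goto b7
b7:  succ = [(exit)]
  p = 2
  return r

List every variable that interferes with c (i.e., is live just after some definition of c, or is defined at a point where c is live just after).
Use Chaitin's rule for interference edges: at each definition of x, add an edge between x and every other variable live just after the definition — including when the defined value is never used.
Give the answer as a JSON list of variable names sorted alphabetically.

def/use:
  b0 def {p,r} use ∅
  b1 def {j,r} use ∅
  b2 def {r} use {p,r}
  b3 def {p} use {r}
  b4 def {c,r} use ∅
  b5 def {r} use ∅
  b6 def {j,r} use ∅
  b7 def {p} use {r}

Backward fixpoint:
  b0 li=∅ lo={p,r}
  b1 li=∅ lo={r}
  b2 li={p,r} lo={r}
  b3 li={r} lo={r}
  b4 li=∅ lo=∅
  b5 li=∅ lo={r}
  b6 li=∅ lo={r}
  b7 li={r} lo=∅

Interfere edges:
  c↔{r}
  j↔{r}
  p↔{r}
  r↔{c,j,p}

N(c) = ["r"]

Answer: ["r"]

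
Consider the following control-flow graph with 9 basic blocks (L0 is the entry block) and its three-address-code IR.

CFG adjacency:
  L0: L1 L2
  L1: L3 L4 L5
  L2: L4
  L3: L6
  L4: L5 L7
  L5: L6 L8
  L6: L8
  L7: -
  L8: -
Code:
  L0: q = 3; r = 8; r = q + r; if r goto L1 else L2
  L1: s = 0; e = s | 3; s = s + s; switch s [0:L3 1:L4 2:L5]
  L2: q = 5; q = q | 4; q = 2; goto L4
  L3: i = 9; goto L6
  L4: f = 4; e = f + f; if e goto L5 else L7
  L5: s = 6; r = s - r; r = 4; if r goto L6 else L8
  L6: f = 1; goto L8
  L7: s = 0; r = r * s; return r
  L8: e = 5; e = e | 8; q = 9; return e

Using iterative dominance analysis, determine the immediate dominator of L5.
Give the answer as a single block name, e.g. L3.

Answer: L0

Analysis:
idom tree: L1←L0 L2←L0 L3←L1 L4←L0 L5←L0 L6←L0 L7←L4 L8←L0
Dom at joins:
  L4: preds {L1,L2}: {L0,L1} ∩ {L0,L2} = {L0}; idom=L0
  L5: preds {L1,L4}: {L0,L1} ∩ {L0,L4} = {L0}; idom=L0
  L6: preds {L3,L5}: {L0,L1,L3} ∩ {L0,L5} = {L0}; idom=L0
  L8: preds {L5,L6}: {L0,L5} ∩ {L0,L6} = {L0}; idom=L0

idom(L5) = L0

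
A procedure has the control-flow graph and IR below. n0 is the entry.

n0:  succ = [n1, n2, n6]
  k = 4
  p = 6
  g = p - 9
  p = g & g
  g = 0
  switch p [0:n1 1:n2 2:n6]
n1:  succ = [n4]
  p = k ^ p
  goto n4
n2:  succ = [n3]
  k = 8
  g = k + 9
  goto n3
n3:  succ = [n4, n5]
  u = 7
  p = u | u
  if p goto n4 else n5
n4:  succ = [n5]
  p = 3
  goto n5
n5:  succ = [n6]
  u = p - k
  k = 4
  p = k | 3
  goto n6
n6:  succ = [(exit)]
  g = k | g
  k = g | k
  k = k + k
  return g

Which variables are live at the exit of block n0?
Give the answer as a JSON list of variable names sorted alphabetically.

Answer: ["g", "k", "p"]

Analysis:
Block summaries:
  n0: def={g,k,p} ue=∅
  n1: def={p} ue={k,p}
  n2: def={g,k} ue=∅
  n3: def={p,u} ue=∅
  n4: def={p} ue=∅
  n5: def={k,p,u} ue={k,p}
  n6: def={g,k} ue={g,k}

Backward fixpoint:
  n0 li=∅ lo={g,k,p}
  n1 li={g,k,p} lo={g,k}
  n2 li=∅ lo={g,k}
  n3 li={g,k} lo={g,k,p}
  n4 li={g,k} lo={g,k,p}
  n5 li={g,k,p} lo={g,k}
  n6 li={g,k} lo=∅

live-out(n0) = ["g", "k", "p"]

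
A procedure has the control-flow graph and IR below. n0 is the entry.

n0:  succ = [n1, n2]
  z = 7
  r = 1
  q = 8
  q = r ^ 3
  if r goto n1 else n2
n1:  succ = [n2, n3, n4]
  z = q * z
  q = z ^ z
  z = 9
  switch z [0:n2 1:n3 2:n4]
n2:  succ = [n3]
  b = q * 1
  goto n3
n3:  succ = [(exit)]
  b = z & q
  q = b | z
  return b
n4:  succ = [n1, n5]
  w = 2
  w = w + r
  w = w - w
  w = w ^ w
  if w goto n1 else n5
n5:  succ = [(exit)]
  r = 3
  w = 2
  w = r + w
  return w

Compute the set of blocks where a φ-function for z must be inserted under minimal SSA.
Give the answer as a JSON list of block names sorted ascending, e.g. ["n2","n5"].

idom tree: n1←n0 n2←n0 n3←n0 n4←n1 n5←n4
Dom at joins:
  n1: preds {n0,n4}: {n0} ∩ {n0,n1,n4} = {n0}; idom=n0
  n2: preds {n0,n1}: {n0} ∩ {n0,n1} = {n0}; idom=n0
  n3: preds {n1,n2}: {n0,n1} ∩ {n0,n2} = {n0}; idom=n0

DF derivation:
  n1←n0: walk · to n0
  n1←n4: walk n4→n1 to n0
  n2←n0: walk · to n0
  n2←n1: walk n1 to n0
  n3←n1: walk n1 to n0
  n3←n2: walk n2 to n0
  DF(n0)=∅
  DF(n1)={n1,n2,n3}
  DF(n2)={n3}
  DF(n3)=∅
  DF(n4)={n1}
  DF(n5)=∅

φ for z: defs {n0,n1}
  DF⁺ = {n1,n2,n3}

Answer: ["n1", "n2", "n3"]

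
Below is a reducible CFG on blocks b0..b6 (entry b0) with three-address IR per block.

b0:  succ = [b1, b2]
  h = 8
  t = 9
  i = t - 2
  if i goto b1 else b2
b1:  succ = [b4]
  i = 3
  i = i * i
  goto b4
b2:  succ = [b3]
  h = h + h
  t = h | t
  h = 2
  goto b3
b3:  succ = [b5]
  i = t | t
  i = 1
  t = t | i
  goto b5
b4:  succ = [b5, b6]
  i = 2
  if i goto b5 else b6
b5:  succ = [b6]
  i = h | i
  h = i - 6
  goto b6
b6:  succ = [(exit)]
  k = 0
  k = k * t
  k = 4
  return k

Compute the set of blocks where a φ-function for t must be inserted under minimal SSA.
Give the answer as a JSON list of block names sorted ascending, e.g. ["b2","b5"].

idom tree: b1←b0 b2←b0 b3←b2 b4←b1 b5←b0 b6←b0
Dom at joins:
  b5: preds {b3,b4}: {b0,b2,b3} ∩ {b0,b1,b4} = {b0}; idom=b0
  b6: preds {b4,b5}: {b0,b1,b4} ∩ {b0,b5} = {b0}; idom=b0

DF walk-up:
  join b5 pred b3: b3→b2 stop@b0
  join b5 pred b4: b4→b1 stop@b0
  join b6 pred b4: b4→b1 stop@b0
  join b6 pred b5: b5 stop@b0
  DF(b0)=∅
  DF(b1)={b5,b6}
  DF(b2)={b5}
  DF(b3)={b5}
  DF(b4)={b5,b6}
  DF(b5)={b6}
  DF(b6)=∅

φ for t: defs {b0,b2,b3}
  DF⁺ = {b5,b6}

Answer: ["b5", "b6"]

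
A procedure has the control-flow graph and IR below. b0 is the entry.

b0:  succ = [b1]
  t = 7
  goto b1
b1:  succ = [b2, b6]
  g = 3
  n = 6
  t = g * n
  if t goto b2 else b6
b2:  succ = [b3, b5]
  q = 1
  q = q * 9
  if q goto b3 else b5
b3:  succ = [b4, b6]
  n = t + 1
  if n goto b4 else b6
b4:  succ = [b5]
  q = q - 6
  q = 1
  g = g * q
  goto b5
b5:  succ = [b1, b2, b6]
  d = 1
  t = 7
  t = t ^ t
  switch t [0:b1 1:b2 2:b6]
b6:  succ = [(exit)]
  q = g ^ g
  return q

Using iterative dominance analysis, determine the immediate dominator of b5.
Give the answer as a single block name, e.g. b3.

Answer: b2

Derivation:
idom tree: b1←b0 b2←b1 b3←b2 b4←b3 b5←b2 b6←b1
Join-block Dom:
  b1: preds {b0,b5}: {b0} ∩ {b0,b1,b2,b5} = {b0}; idom=b0
  b2: preds {b1,b5}: {b0,b1} ∩ {b0,b1,b2,b5} = {b0,b1}; idom=b1
  b5: preds {b2,b4}: {b0,b1,b2} ∩ {b0,b1,b2,b3,b4} = {b0,b1,b2}; idom=b2
  b6: preds {b1,b3,b5}: {b0,b1} ∩ {b0,b1,b2,b3} ∩ {b0,b1,b2,b5} = {b0,b1}; idom=b1

idom(b5) = b2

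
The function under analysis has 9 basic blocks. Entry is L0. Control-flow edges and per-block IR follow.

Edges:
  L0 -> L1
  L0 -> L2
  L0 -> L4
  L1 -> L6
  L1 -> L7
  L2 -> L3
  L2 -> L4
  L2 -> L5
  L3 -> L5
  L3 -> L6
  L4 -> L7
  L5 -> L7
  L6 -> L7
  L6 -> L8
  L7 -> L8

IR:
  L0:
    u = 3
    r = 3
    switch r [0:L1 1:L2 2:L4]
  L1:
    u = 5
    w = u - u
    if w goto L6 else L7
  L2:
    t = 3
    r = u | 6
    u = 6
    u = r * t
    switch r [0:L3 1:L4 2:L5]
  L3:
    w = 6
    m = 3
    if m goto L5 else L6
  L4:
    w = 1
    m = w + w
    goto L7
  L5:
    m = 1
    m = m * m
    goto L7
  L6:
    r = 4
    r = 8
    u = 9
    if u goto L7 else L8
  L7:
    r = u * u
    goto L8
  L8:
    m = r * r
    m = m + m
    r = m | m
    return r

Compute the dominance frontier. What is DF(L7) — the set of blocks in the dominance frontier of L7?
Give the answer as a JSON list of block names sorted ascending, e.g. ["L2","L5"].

idom tree: L1←L0 L2←L0 L3←L2 L4←L0 L5←L2 L6←L0 L7←L0 L8←L0
Join-block Dom:
  L4: preds {L0,L2}: {L0} ∩ {L0,L2} = {L0}; idom=L0
  L5: preds {L2,L3}: {L0,L2} ∩ {L0,L2,L3} = {L0,L2}; idom=L2
  L6: preds {L1,L3}: {L0,L1} ∩ {L0,L2,L3} = {L0}; idom=L0
  L7: preds {L1,L4,L5,L6}: {L0,L1} ∩ {L0,L4} ∩ {L0,L2,L5} ∩ {L0,L6} = {L0}; idom=L0
  L8: preds {L6,L7}: {L0,L6} ∩ {L0,L7} = {L0}; idom=L0

Frontier:
  join L4 pred L0: · stop@L0
  join L4 pred L2: L2 stop@L0
  join L5 pred L2: · stop@L2
  join L5 pred L3: L3 stop@L2
  join L6 pred L1: L1 stop@L0
  join L6 pred L3: L3→L2 stop@L0
  join L7 pred L1: L1 stop@L0
  join L7 pred L4: L4 stop@L0
  join L7 pred L5: L5→L2 stop@L0
  join L7 pred L6: L6 stop@L0
  join L8 pred L6: L6 stop@L0
  join L8 pred L7: L7 stop@L0
  L0: DF=∅
  L1: DF={L6,L7}
  L2: DF={L4,L6,L7}
  L3: DF={L5,L6}
  L4: DF={L7}
  L5: DF={L7}
  L6: DF={L7,L8}
  L7: DF={L8}
  L8: DF=∅

DF(L7) = ["L8"]

Answer: ["L8"]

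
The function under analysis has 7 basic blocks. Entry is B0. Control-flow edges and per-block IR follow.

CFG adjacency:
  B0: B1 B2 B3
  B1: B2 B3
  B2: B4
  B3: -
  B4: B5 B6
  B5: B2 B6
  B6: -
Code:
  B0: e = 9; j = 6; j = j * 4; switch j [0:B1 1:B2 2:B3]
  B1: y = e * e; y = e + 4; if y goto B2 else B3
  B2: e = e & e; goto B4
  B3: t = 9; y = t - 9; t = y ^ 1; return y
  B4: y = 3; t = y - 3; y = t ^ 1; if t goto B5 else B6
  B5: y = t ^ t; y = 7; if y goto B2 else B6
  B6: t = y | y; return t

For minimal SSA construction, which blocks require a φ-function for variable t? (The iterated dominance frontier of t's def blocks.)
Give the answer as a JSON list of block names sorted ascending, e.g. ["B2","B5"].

idom tree: B1←B0 B2←B0 B3←B0 B4←B2 B5←B4 B6←B4
Dom at joins:
  B2: preds {B0,B1,B5}: {B0} ∩ {B0,B1} ∩ {B0,B2,B4,B5} = {B0}; idom=B0
  B3: preds {B0,B1}: {B0} ∩ {B0,B1} = {B0}; idom=B0
  B6: preds {B4,B5}: {B0,B2,B4} ∩ {B0,B2,B4,B5} = {B0,B2,B4}; idom=B4

DF walk-up:
  join B2 pred B0: · stop@B0
  join B2 pred B1: B1 stop@B0
  join B2 pred B5: B5→B4→B2 stop@B0
  join B3 pred B0: · stop@B0
  join B3 pred B1: B1 stop@B0
  join B6 pred B4: · stop@B4
  join B6 pred B5: B5 stop@B4
  B0: DF=∅
  B1: DF={B2,B3}
  B2: DF={B2}
  B3: DF=∅
  B4: DF={B2}
  B5: DF={B2,B6}
  B6: DF=∅

φ for t: defs {B3,B4,B6}
  DF⁺ = {B2}

Answer: ["B2"]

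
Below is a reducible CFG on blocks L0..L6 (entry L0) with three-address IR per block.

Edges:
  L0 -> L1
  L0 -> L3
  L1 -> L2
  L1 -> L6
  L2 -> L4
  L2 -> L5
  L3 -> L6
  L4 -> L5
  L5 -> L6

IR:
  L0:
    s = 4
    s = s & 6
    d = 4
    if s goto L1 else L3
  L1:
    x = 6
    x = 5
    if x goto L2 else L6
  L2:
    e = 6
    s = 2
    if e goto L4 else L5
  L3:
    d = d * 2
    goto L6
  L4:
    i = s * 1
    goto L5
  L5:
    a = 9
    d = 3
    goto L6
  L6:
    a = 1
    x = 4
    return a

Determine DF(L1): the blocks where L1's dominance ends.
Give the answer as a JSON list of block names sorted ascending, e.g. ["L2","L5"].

Answer: ["L6"]

Working:
idom tree: L1←L0 L2←L1 L3←L0 L4←L2 L5←L2 L6←L0
Join-block Dom:
  L5: preds {L2,L4}: {L0,L1,L2} ∩ {L0,L1,L2,L4} = {L0,L1,L2}; idom=L2
  L6: preds {L1,L3,L5}: {L0,L1} ∩ {L0,L3} ∩ {L0,L1,L2,L5} = {L0}; idom=L0

Frontier:
  L5←L2: walk · to L2
  L5←L4: walk L4 to L2
  L6←L1: walk L1 to L0
  L6←L3: walk L3 to L0
  L6←L5: walk L5→L2→L1 to L0
  DF(L0)=∅
  DF(L1)={L6}
  DF(L2)={L6}
  DF(L3)={L6}
  DF(L4)={L5}
  DF(L5)={L6}
  DF(L6)=∅

DF(L1) = ["L6"]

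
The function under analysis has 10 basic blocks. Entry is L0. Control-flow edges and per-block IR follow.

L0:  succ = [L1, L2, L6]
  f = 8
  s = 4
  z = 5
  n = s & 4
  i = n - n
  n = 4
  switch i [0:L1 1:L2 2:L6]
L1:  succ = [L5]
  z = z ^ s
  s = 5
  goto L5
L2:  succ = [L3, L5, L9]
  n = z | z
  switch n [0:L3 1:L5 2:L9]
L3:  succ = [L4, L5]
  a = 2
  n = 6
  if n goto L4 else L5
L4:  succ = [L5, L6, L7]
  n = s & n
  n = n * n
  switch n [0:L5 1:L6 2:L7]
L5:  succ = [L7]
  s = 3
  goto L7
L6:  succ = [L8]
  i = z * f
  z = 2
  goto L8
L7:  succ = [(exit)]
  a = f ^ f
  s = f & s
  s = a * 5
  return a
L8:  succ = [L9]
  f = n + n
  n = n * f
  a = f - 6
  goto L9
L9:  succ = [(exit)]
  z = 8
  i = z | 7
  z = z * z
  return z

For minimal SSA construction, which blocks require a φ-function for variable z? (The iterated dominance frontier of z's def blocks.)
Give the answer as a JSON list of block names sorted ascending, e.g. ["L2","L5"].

Answer: ["L5", "L7", "L9"]

Analysis:
idom tree: L1←L0 L2←L0 L3←L2 L4←L3 L5←L0 L6←L0 L7←L0 L8←L6 L9←L0
Dom∩ at merges:
  L5: preds {L1,L2,L3,L4}: {L0,L1} ∩ {L0,L2} ∩ {L0,L2,L3} ∩ {L0,L2,L3,L4} = {L0}; idom=L0
  L6: preds {L0,L4}: {L0} ∩ {L0,L2,L3,L4} = {L0}; idom=L0
  L7: preds {L4,L5}: {L0,L2,L3,L4} ∩ {L0,L5} = {L0}; idom=L0
  L9: preds {L2,L8}: {L0,L2} ∩ {L0,L6,L8} = {L0}; idom=L0

Frontier:
  join L5 pred L1: L1 stop@L0
  join L5 pred L2: L2 stop@L0
  join L5 pred L3: L3→L2 stop@L0
  join L5 pred L4: L4→L3→L2 stop@L0
  join L6 pred L0: · stop@L0
  join L6 pred L4: L4→L3→L2 stop@L0
  join L7 pred L4: L4→L3→L2 stop@L0
  join L7 pred L5: L5 stop@L0
  join L9 pred L2: L2 stop@L0
  join L9 pred L8: L8→L6 stop@L0
  DF(L0)=∅
  DF(L1)={L5}
  DF(L2)={L5,L6,L7,L9}
  DF(L3)={L5,L6,L7}
  DF(L4)={L5,L6,L7}
  DF(L5)={L7}
  DF(L6)={L9}
  DF(L7)=∅
  DF(L8)={L9}
  DF(L9)=∅

φ for z: defs {L0,L1,L6,L9}
  DF⁺ = {L5,L7,L9}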